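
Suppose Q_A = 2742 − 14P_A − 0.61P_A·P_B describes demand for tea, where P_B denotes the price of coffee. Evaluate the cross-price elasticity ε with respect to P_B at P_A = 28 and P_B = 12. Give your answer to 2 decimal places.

At P_A = 28 and P_B = 12: Q_A = 2145.04.
∂Q_A/∂P_B = -0.61P_A = -0.61(28) = -17.0800.
ε = (∂Q_A/∂P_B)(P_B/Q_A) = -17.0800 × (12/2145.04) ≈ -0.10.

-0.10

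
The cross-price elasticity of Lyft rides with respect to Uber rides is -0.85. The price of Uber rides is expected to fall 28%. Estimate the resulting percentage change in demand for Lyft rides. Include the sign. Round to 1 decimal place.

23.8%

%ΔQ ≈ ε × %ΔP of Uber rides = -0.85 × (-28%) = 23.8%.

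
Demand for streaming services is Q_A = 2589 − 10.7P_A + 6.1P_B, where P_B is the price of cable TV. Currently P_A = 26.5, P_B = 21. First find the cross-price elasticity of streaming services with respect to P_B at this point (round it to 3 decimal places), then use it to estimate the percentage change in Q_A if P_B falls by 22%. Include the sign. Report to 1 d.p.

-1.2%

At P_A = 26.5, P_B = 21: Q_A = 2433.55.
∂Q_A/∂P_B = 6.1.
ε = (∂Q_A/∂P_B)(P_B/Q_A) = 6.1000 × 21/2433.55 ≈ 0.053.
%ΔQ_A ≈ ε × %ΔP_B = 0.053 × (-22%) = -1.2%.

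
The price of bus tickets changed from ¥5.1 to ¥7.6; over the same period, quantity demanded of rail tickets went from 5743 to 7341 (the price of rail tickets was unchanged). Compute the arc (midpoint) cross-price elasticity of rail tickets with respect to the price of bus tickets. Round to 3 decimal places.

0.620

ΔQ_A = 7341 − 5743 = 1598; ΔP_B = 7.6 − 5.1 = 2.5.
Midpoints: Q̄_A = 6542.0, P̄_B = 6.35.
ε = (ΔQ_A/Q̄_A)/(ΔP_B/P̄_B) = (1598/6542.0)/(2.5/6.35) ≈ 0.620.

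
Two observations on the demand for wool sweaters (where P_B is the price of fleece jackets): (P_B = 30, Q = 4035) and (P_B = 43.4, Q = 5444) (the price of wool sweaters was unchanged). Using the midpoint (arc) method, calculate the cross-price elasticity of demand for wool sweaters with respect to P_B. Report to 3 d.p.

0.814

ΔQ_A = 5444 − 4035 = 1409; ΔP_B = 43.4 − 30 = 13.4.
Midpoints: Q̄_A = 4739.5, P̄_B = 36.70.
ε = (ΔQ_A/Q̄_A)/(ΔP_B/P̄_B) = (1409/4739.5)/(13.4/36.70) ≈ 0.814.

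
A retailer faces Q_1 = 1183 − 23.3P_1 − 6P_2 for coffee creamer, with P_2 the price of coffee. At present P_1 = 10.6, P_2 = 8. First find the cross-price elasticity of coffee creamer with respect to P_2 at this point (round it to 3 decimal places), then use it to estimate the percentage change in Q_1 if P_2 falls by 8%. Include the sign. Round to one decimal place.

0.4%

At P_1 = 10.6, P_2 = 8: Q_1 = 888.02.
∂Q_1/∂P_2 = -6.
ε = (∂Q_1/∂P_2)(P_2/Q_1) = -6.0000 × 8/888.02 ≈ -0.054.
%ΔQ_1 ≈ ε × %ΔP_2 = -0.054 × (-8%) = 0.4%.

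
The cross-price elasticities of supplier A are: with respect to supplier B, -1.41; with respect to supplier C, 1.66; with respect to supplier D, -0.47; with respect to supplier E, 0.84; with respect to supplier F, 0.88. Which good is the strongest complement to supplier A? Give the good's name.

Complements have ε < 0. The most negative value is -1.41 (supplier B).

supplier B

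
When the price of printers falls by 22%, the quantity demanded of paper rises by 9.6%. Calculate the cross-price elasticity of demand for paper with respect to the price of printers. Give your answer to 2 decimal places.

-0.44

ε = (%ΔQ of paper) / (%ΔP of printers) = (9.6%) / (-22%) ≈ -0.44.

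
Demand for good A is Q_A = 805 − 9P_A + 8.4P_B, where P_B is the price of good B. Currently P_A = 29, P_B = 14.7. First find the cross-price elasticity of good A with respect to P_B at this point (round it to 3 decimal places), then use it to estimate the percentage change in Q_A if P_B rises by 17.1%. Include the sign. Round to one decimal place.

At P_A = 29, P_B = 14.7: Q_A = 667.48.
∂Q_A/∂P_B = 8.4.
ε = (∂Q_A/∂P_B)(P_B/Q_A) = 8.4000 × 14.7/667.48 ≈ 0.185.
%ΔQ_A ≈ ε × %ΔP_B = 0.185 × (17.1%) = 3.2%.

3.2%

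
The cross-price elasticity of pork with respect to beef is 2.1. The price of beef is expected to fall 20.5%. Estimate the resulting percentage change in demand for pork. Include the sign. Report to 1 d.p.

-43.1%

%ΔQ ≈ ε × %ΔP of beef = 2.1 × (-20.5%) = -43.1%.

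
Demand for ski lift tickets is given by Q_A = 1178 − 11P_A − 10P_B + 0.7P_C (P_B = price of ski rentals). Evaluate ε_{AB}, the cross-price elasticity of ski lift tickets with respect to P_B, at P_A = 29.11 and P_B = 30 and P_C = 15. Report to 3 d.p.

-0.528

At P_A = 29.11 and P_B = 30 and P_C = 15: Q_A = 568.29.
∂Q_A/∂P_B = -10.
ε = (∂Q_A/∂P_B)(P_B/Q_A) = -10 × (30/568.29) ≈ -0.528.
Since ε < 0, ski lift tickets and ski rentals are complements.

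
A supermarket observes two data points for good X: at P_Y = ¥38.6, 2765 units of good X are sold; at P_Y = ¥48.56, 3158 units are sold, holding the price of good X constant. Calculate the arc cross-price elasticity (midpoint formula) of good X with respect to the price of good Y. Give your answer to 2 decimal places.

0.58

ΔQ_X = 3158 − 2765 = 393; ΔP_Y = 48.56 − 38.6 = 9.96.
Midpoints: Q̄_X = 2961.5, P̄_Y = 43.58.
ε = (ΔQ_X/Q̄_X)/(ΔP_Y/P̄_Y) = (393/2961.5)/(9.96/43.58) ≈ 0.58.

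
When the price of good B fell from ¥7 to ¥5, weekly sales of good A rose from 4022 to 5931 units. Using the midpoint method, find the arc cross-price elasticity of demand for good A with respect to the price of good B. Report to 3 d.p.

-1.151

ΔQ_A = 5931 − 4022 = 1909; ΔP_B = 5 − 7 = -2.
Midpoints: Q̄_A = 4976.5, P̄_B = 6.00.
ε = (ΔQ_A/Q̄_A)/(ΔP_B/P̄_B) = (1909/4976.5)/(-2/6.00) ≈ -1.151.
ε < 0: good A and good B are complements.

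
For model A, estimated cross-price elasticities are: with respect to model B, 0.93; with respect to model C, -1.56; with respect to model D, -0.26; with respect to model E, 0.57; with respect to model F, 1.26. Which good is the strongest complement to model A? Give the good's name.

Complements have ε < 0. The most negative value is -1.56 (model C).

model C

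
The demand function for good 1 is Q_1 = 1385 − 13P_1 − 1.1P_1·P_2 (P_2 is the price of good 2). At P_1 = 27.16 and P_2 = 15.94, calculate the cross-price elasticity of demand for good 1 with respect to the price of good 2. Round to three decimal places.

-0.857

At P_1 = 27.16 and P_2 = 15.94: Q_1 = 555.697.
∂Q_1/∂P_2 = -1.1P_1 = -1.1(27.16) = -29.8760.
ε = (∂Q_1/∂P_2)(P_2/Q_1) = -29.8760 × (15.94/555.697) ≈ -0.857.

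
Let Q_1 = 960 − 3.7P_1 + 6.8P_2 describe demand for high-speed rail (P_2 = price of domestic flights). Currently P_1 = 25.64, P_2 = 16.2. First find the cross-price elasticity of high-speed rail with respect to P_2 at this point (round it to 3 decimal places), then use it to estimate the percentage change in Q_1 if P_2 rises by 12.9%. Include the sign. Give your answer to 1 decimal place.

At P_1 = 25.64, P_2 = 16.2: Q_1 = 975.292.
∂Q_1/∂P_2 = 6.8.
ε = (∂Q_1/∂P_2)(P_2/Q_1) = 6.8000 × 16.2/975.292 ≈ 0.113.
%ΔQ_1 ≈ ε × %ΔP_2 = 0.113 × (12.9%) = 1.5%.

1.5%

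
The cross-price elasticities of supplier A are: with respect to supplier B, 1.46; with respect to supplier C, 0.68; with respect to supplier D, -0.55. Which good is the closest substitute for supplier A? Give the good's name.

supplier B

Substitutes have ε > 0. Among the positive values, 1.46 (supplier B) is largest.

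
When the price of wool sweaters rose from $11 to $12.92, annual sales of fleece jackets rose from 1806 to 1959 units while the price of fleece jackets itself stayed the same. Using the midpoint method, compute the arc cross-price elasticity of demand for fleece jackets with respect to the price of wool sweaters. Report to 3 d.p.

ΔQ_A = 1959 − 1806 = 153; ΔP_B = 12.92 − 11 = 1.92.
Midpoints: Q̄_A = 1882.5, P̄_B = 11.96.
ε = (ΔQ_A/Q̄_A)/(ΔP_B/P̄_B) = (153/1882.5)/(1.92/11.96) ≈ 0.506.
ε > 0: fleece jackets and wool sweaters are substitutes.

0.506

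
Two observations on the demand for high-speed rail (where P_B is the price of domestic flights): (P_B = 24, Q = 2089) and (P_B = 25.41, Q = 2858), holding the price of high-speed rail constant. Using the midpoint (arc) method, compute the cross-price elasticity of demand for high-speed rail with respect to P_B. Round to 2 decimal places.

5.45

ΔQ_A = 2858 − 2089 = 769; ΔP_B = 25.41 − 24 = 1.41.
Midpoints: Q̄_A = 2473.5, P̄_B = 24.70.
ε = (ΔQ_A/Q̄_A)/(ΔP_B/P̄_B) = (769/2473.5)/(1.41/24.70) ≈ 5.45.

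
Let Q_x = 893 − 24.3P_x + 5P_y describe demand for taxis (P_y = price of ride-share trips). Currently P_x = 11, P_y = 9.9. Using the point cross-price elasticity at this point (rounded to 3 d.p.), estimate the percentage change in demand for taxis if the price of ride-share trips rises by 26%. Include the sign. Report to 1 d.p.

1.9%

At P_x = 11, P_y = 9.9: Q_x = 675.2.
∂Q_x/∂P_y = 5.
ε = (∂Q_x/∂P_y)(P_y/Q_x) = 5.0000 × 9.9/675.2 ≈ 0.073.
%ΔQ_x ≈ ε × %ΔP_y = 0.073 × (26%) = 1.9%.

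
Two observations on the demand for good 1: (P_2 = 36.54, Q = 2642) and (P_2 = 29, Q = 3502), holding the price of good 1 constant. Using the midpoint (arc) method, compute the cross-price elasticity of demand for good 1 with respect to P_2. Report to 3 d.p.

ΔQ_1 = 3502 − 2642 = 860; ΔP_2 = 29 − 36.54 = -7.54.
Midpoints: Q̄_1 = 3072.0, P̄_2 = 32.77.
ε = (ΔQ_1/Q̄_1)/(ΔP_2/P̄_2) = (860/3072.0)/(-7.54/32.77) ≈ -1.217.

-1.217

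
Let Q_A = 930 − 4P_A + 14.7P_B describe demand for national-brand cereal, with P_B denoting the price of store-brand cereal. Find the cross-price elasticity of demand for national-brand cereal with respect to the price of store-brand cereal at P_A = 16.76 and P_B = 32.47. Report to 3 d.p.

At P_A = 16.76 and P_B = 32.47: Q_A = 1340.269.
∂Q_A/∂P_B = 14.7.
ε = (∂Q_A/∂P_B)(P_B/Q_A) = 14.7 × (32.47/1340.269) ≈ 0.356.

0.356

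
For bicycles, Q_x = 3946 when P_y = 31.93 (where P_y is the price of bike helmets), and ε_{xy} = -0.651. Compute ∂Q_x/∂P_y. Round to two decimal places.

ε = (∂Q_x/∂P_y)·(P_y/Q_x) ⇒ ∂Q_x/∂P_y = ε·Q_x/P_y = -0.651 × 3946/31.93 ≈ -80.45.

-80.45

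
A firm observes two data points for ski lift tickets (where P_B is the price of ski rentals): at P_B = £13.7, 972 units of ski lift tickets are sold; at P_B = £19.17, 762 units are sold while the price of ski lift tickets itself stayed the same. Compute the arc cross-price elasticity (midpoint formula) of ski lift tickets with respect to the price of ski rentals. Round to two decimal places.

ΔQ_A = 762 − 972 = -210; ΔP_B = 19.17 − 13.7 = 5.47.
Midpoints: Q̄_A = 867.0, P̄_B = 16.44.
ε = (ΔQ_A/Q̄_A)/(ΔP_B/P̄_B) = (-210/867.0)/(5.47/16.44) ≈ -0.73.
ε < 0: ski lift tickets and ski rentals are complements.

-0.73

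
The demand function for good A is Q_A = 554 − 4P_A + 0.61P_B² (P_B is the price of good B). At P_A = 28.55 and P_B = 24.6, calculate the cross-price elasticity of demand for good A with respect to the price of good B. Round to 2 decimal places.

0.91

At P_A = 28.55 and P_B = 24.6: Q_A = 808.948.
∂Q_A/∂P_B = 1.22P_B = 1.22(24.6) = 30.0120.
ε = (∂Q_A/∂P_B)(P_B/Q_A) = 30.0120 × (24.6/808.948) ≈ 0.91.
ε > 0: substitutes.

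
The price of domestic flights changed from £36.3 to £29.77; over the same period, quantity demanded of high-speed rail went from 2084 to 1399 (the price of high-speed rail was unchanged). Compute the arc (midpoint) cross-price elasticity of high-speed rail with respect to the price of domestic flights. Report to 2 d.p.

1.99

ΔQ_A = 1399 − 2084 = -685; ΔP_B = 29.77 − 36.3 = -6.53.
Midpoints: Q̄_A = 1741.5, P̄_B = 33.03.
ε = (ΔQ_A/Q̄_A)/(ΔP_B/P̄_B) = (-685/1741.5)/(-6.53/33.03) ≈ 1.99.
ε > 0: high-speed rail and domestic flights are substitutes.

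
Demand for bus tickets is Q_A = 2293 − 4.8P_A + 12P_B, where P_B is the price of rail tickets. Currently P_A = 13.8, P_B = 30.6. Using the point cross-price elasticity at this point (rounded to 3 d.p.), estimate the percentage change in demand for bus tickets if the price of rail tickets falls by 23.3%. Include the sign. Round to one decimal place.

At P_A = 13.8, P_B = 30.6: Q_A = 2593.96.
∂Q_A/∂P_B = 12.
ε = (∂Q_A/∂P_B)(P_B/Q_A) = 12.0000 × 30.6/2593.96 ≈ 0.142.
%ΔQ_A ≈ ε × %ΔP_B = 0.142 × (-23.3%) = -3.3%.

-3.3%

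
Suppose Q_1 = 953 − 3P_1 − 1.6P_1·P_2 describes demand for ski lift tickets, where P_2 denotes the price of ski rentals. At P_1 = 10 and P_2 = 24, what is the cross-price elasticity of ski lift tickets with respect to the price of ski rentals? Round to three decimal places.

-0.712

At P_1 = 10 and P_2 = 24: Q_1 = 539.
∂Q_1/∂P_2 = -1.6P_1 = -1.6(10) = -16.0000.
ε = (∂Q_1/∂P_2)(P_2/Q_1) = -16.0000 × (24/539) ≈ -0.712.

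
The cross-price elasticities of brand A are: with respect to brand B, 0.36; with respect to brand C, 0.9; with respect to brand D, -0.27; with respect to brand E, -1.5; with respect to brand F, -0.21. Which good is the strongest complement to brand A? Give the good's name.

brand E

Complements have ε < 0. The most negative value is -1.5 (brand E).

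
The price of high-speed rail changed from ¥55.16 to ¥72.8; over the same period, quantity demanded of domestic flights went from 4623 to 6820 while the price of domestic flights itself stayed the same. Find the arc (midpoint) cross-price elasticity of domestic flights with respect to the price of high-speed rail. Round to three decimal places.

ΔQ_A = 6820 − 4623 = 2197; ΔP_B = 72.8 − 55.16 = 17.64.
Midpoints: Q̄_A = 5721.5, P̄_B = 63.98.
ε = (ΔQ_A/Q̄_A)/(ΔP_B/P̄_B) = (2197/5721.5)/(17.64/63.98) ≈ 1.393.

1.393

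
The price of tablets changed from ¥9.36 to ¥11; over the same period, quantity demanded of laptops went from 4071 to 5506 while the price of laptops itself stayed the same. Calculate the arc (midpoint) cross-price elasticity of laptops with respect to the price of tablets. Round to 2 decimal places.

ΔQ_A = 5506 − 4071 = 1435; ΔP_B = 11 − 9.36 = 1.64.
Midpoints: Q̄_A = 4788.5, P̄_B = 10.18.
ε = (ΔQ_A/Q̄_A)/(ΔP_B/P̄_B) = (1435/4788.5)/(1.64/10.18) ≈ 1.86.
ε > 0: laptops and tablets are substitutes.

1.86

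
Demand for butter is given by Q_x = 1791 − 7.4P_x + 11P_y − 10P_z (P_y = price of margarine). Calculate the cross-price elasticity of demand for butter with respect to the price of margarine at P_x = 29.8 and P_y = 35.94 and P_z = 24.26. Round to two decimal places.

At P_x = 29.8 and P_y = 35.94 and P_z = 24.26: Q_x = 1723.22.
∂Q_x/∂P_y = 11.
ε = (∂Q_x/∂P_y)(P_y/Q_x) = 11 × (35.94/1723.22) ≈ 0.23.

0.23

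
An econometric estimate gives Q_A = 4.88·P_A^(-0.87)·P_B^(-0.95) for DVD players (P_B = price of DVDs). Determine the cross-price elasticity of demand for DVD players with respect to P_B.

In a log-linear (constant-elasticity) demand function, the coefficient on the exponent of P_B is the cross-price elasticity.
ε = -0.95. Negative, so DVD players and DVDs are complements.

-0.95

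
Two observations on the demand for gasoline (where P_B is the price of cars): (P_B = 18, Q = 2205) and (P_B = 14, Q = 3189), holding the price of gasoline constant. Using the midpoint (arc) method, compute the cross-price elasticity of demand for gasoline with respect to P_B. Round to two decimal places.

ΔQ_A = 3189 − 2205 = 984; ΔP_B = 14 − 18 = -4.
Midpoints: Q̄_A = 2697.0, P̄_B = 16.00.
ε = (ΔQ_A/Q̄_A)/(ΔP_B/P̄_B) = (984/2697.0)/(-4/16.00) ≈ -1.46.
ε < 0: gasoline and cars are complements.

-1.46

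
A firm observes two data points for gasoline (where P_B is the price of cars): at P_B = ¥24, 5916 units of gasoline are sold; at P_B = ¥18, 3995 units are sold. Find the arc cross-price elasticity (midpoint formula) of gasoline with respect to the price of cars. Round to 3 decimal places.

ΔQ_A = 3995 − 5916 = -1921; ΔP_B = 18 − 24 = -6.
Midpoints: Q̄_A = 4955.5, P̄_B = 21.00.
ε = (ΔQ_A/Q̄_A)/(ΔP_B/P̄_B) = (-1921/4955.5)/(-6/21.00) ≈ 1.357.

1.357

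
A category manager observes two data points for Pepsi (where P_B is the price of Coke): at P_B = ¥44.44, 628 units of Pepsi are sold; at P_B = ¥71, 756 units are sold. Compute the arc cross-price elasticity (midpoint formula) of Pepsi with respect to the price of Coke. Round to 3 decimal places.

ΔQ_A = 756 − 628 = 128; ΔP_B = 71 − 44.44 = 26.56.
Midpoints: Q̄_A = 692.0, P̄_B = 57.72.
ε = (ΔQ_A/Q̄_A)/(ΔP_B/P̄_B) = (128/692.0)/(26.56/57.72) ≈ 0.402.

0.402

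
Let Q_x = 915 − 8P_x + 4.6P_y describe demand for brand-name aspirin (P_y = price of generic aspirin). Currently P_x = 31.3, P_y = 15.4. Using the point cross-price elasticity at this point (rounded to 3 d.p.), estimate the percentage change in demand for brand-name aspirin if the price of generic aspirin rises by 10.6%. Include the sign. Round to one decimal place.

1.0%

At P_x = 31.3, P_y = 15.4: Q_x = 735.44.
∂Q_x/∂P_y = 4.6.
ε = (∂Q_x/∂P_y)(P_y/Q_x) = 4.6000 × 15.4/735.44 ≈ 0.096.
%ΔQ_x ≈ ε × %ΔP_y = 0.096 × (10.6%) = 1.0%.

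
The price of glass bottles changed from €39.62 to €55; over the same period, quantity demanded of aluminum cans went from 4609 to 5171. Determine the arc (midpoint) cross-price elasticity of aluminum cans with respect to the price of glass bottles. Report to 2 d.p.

ΔQ_A = 5171 − 4609 = 562; ΔP_B = 55 − 39.62 = 15.38.
Midpoints: Q̄_A = 4890.0, P̄_B = 47.31.
ε = (ΔQ_A/Q̄_A)/(ΔP_B/P̄_B) = (562/4890.0)/(15.38/47.31) ≈ 0.35.
ε > 0: aluminum cans and glass bottles are substitutes.

0.35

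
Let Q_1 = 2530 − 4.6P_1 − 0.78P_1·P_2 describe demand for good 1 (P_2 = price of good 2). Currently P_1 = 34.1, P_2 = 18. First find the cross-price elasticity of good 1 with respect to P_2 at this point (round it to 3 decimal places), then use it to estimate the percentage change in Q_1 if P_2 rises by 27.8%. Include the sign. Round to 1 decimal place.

At P_1 = 34.1, P_2 = 18: Q_1 = 1894.376.
∂Q_1/∂P_2 = -0.78P_1 = -26.5980.
ε = (∂Q_1/∂P_2)(P_2/Q_1) = -26.5980 × 18/1894.376 ≈ -0.253.
%ΔQ_1 ≈ ε × %ΔP_2 = -0.253 × (27.8%) = -7.0%.

-7.0%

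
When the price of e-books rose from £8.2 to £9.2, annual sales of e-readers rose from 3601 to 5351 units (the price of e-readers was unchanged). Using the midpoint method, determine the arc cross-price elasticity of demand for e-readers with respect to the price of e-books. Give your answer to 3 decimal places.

3.401

ΔQ_A = 5351 − 3601 = 1750; ΔP_B = 9.2 − 8.2 = 1.
Midpoints: Q̄_A = 4476.0, P̄_B = 8.70.
ε = (ΔQ_A/Q̄_A)/(ΔP_B/P̄_B) = (1750/4476.0)/(1/8.70) ≈ 3.401.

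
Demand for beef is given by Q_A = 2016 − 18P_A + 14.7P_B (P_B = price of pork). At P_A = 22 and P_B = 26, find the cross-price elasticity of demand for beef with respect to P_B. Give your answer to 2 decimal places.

At P_A = 22 and P_B = 26: Q_A = 2002.2.
∂Q_A/∂P_B = 14.7.
ε = (∂Q_A/∂P_B)(P_B/Q_A) = 14.7 × (26/2002.2) ≈ 0.19.

0.19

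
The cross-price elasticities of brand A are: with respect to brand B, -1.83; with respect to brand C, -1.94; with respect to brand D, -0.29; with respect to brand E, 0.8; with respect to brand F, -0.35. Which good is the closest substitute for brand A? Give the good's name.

Substitutes have ε > 0. Among the positive values, 0.8 (brand E) is largest.

brand E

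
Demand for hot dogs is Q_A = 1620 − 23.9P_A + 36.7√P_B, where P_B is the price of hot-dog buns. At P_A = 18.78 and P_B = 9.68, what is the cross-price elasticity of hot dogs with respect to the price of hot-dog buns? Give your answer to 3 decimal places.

At P_A = 18.78 and P_B = 9.68: Q_A = 1285.342.
∂Q_A/∂P_B = 36.7/(2√P_B) = 36.7/(2√9.68) = 5.8979.
ε = (∂Q_A/∂P_B)(P_B/Q_A) = 5.8979 × (9.68/1285.342) ≈ 0.044.
ε > 0: substitutes.

0.044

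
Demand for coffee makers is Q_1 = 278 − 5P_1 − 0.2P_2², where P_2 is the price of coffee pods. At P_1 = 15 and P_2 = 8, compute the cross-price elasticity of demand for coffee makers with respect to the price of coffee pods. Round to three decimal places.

-0.135

At P_1 = 15 and P_2 = 8: Q_1 = 190.2.
∂Q_1/∂P_2 = -0.4P_2 = -0.4(8) = -3.2000.
ε = (∂Q_1/∂P_2)(P_2/Q_1) = -3.2000 × (8/190.2) ≈ -0.135.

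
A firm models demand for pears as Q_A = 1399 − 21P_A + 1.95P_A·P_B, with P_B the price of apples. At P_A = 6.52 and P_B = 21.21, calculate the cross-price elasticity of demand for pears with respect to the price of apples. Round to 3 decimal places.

At P_A = 6.52 and P_B = 21.21: Q_A = 1531.744.
∂Q_A/∂P_B = 1.95P_A = 1.95(6.52) = 12.7140.
ε = (∂Q_A/∂P_B)(P_B/Q_A) = 12.7140 × (21.21/1531.744) ≈ 0.176.

0.176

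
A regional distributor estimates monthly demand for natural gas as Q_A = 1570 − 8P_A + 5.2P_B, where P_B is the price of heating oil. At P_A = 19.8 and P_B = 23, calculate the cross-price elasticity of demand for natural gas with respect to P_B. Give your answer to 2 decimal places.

0.08

At P_A = 19.8 and P_B = 23: Q_A = 1531.2.
∂Q_A/∂P_B = 5.2.
ε = (∂Q_A/∂P_B)(P_B/Q_A) = 5.2 × (23/1531.2) ≈ 0.08.
Since ε > 0, natural gas and heating oil are substitutes.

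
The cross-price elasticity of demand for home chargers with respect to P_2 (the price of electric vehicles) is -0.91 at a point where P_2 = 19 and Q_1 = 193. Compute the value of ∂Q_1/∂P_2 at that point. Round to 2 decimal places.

-9.24

ε = (∂Q_1/∂P_2)·(P_2/Q_1) ⇒ ∂Q_1/∂P_2 = ε·Q_1/P_2 = -0.91 × 193/19 ≈ -9.24.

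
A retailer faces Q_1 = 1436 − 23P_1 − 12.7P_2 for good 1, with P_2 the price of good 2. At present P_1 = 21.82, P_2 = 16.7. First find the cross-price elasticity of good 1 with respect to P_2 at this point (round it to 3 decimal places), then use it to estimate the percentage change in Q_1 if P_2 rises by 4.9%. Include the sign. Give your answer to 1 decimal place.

-1.4%

At P_1 = 21.82, P_2 = 16.7: Q_1 = 722.05.
∂Q_1/∂P_2 = -12.7.
ε = (∂Q_1/∂P_2)(P_2/Q_1) = -12.7000 × 16.7/722.05 ≈ -0.294.
%ΔQ_1 ≈ ε × %ΔP_2 = -0.294 × (4.9%) = -1.4%.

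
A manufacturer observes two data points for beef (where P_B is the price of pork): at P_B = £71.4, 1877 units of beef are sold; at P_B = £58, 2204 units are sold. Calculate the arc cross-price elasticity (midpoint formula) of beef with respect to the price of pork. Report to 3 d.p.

ΔQ_A = 2204 − 1877 = 327; ΔP_B = 58 − 71.4 = -13.4.
Midpoints: Q̄_A = 2040.5, P̄_B = 64.70.
ε = (ΔQ_A/Q̄_A)/(ΔP_B/P̄_B) = (327/2040.5)/(-13.4/64.70) ≈ -0.774.

-0.774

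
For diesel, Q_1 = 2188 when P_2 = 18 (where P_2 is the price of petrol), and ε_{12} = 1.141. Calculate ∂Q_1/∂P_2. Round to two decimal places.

138.69

ε = (∂Q_1/∂P_2)·(P_2/Q_1) ⇒ ∂Q_1/∂P_2 = ε·Q_1/P_2 = 1.141 × 2188/18 ≈ 138.69.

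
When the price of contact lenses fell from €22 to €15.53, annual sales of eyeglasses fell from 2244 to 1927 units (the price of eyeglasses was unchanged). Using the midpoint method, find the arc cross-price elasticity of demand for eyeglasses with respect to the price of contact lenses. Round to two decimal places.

0.44

ΔQ_A = 1927 − 2244 = -317; ΔP_B = 15.53 − 22 = -6.47.
Midpoints: Q̄_A = 2085.5, P̄_B = 18.77.
ε = (ΔQ_A/Q̄_A)/(ΔP_B/P̄_B) = (-317/2085.5)/(-6.47/18.77) ≈ 0.44.
ε > 0: eyeglasses and contact lenses are substitutes.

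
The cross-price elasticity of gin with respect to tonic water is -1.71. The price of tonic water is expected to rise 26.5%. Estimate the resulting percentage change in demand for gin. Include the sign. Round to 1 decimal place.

%ΔQ ≈ ε × %ΔP of tonic water = -1.71 × (26.5%) = -45.3%.
Demand for gin falls by about 45.3%.

-45.3%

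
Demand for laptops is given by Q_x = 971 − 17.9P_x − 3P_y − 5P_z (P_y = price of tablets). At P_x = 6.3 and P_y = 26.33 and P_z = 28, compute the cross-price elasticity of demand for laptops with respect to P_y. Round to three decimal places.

-0.124

At P_x = 6.3 and P_y = 26.33 and P_z = 28: Q_x = 639.24.
∂Q_x/∂P_y = -3.
ε = (∂Q_x/∂P_y)(P_y/Q_x) = -3 × (26.33/639.24) ≈ -0.124.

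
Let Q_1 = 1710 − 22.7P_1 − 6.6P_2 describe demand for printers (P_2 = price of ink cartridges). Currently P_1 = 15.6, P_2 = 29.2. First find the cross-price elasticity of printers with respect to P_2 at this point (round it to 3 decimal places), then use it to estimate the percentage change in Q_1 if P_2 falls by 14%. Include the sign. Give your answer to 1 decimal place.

At P_1 = 15.6, P_2 = 29.2: Q_1 = 1163.16.
∂Q_1/∂P_2 = -6.6.
ε = (∂Q_1/∂P_2)(P_2/Q_1) = -6.6000 × 29.2/1163.16 ≈ -0.166.
%ΔQ_1 ≈ ε × %ΔP_2 = -0.166 × (-14%) = 2.3%.

2.3%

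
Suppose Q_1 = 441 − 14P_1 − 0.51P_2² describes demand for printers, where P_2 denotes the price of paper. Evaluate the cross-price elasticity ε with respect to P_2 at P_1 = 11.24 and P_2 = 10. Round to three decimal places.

-0.438

At P_1 = 11.24 and P_2 = 10: Q_1 = 232.64.
∂Q_1/∂P_2 = -1.02P_2 = -1.02(10) = -10.2000.
ε = (∂Q_1/∂P_2)(P_2/Q_1) = -10.2000 × (10/232.64) ≈ -0.438.
ε < 0: complements.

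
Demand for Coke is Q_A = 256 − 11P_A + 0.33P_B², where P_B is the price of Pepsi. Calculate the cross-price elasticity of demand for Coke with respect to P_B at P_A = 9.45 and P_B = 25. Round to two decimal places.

At P_A = 9.45 and P_B = 25: Q_A = 358.3.
∂Q_A/∂P_B = 0.66P_B = 0.66(25) = 16.5000.
ε = (∂Q_A/∂P_B)(P_B/Q_A) = 16.5000 × (25/358.3) ≈ 1.15.
ε > 0: substitutes.

1.15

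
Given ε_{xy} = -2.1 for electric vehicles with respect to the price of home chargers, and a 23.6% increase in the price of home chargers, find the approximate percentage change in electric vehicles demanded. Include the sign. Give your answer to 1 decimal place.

-49.6%

%ΔQ ≈ ε × %ΔP of home chargers = -2.1 × (23.6%) = -49.6%.
Demand for electric vehicles falls by about 49.6%.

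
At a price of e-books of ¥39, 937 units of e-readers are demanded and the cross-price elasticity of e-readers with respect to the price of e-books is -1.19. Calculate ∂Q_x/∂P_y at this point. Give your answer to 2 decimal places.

ε = (∂Q_x/∂P_y)·(P_y/Q_x) ⇒ ∂Q_x/∂P_y = ε·Q_x/P_y = -1.19 × 937/39 ≈ -28.59.

-28.59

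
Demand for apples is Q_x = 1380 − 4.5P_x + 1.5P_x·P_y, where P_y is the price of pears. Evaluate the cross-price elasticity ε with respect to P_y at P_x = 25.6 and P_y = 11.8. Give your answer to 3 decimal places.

0.264

At P_x = 25.6 and P_y = 11.8: Q_x = 1717.92.
∂Q_x/∂P_y = 1.5P_x = 1.5(25.6) = 38.4000.
ε = (∂Q_x/∂P_y)(P_y/Q_x) = 38.4000 × (11.8/1717.92) ≈ 0.264.
ε > 0: substitutes.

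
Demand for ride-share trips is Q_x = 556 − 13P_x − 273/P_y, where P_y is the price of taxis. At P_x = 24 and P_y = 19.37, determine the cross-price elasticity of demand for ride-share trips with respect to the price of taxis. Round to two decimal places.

0.06

At P_x = 24 and P_y = 19.37: Q_x = 229.906.
∂Q_x/∂P_y = 273/P_y² = 0.7276.
ε = (∂Q_x/∂P_y)(P_y/Q_x) = 0.7276 × (19.37/229.906) ≈ 0.06.
ε > 0: substitutes.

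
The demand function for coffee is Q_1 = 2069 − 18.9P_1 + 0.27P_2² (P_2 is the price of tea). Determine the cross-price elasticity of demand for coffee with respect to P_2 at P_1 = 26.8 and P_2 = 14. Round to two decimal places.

0.07

At P_1 = 26.8 and P_2 = 14: Q_1 = 1615.4.
∂Q_1/∂P_2 = 0.54P_2 = 0.54(14) = 7.5600.
ε = (∂Q_1/∂P_2)(P_2/Q_1) = 7.5600 × (14/1615.4) ≈ 0.07.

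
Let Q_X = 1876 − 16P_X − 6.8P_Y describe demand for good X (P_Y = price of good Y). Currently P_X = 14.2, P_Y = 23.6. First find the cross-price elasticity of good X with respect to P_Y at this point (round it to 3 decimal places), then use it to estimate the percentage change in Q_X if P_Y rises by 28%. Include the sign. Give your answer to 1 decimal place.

-3.0%

At P_X = 14.2, P_Y = 23.6: Q_X = 1488.32.
∂Q_X/∂P_Y = -6.8.
ε = (∂Q_X/∂P_Y)(P_Y/Q_X) = -6.8000 × 23.6/1488.32 ≈ -0.108.
%ΔQ_X ≈ ε × %ΔP_Y = -0.108 × (28%) = -3.0%.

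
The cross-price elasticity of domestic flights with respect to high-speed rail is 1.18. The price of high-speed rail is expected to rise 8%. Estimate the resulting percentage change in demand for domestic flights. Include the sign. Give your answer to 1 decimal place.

%ΔQ ≈ ε × %ΔP of high-speed rail = 1.18 × (8%) = 9.4%.

9.4%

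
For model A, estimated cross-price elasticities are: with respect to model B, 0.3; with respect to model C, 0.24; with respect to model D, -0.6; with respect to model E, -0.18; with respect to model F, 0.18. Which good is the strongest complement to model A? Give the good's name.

model D

Complements have ε < 0. The most negative value is -0.6 (model D).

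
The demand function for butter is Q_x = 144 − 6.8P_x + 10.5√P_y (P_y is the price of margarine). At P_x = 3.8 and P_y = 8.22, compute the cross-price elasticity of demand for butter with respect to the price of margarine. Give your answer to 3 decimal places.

At P_x = 3.8 and P_y = 8.22: Q_x = 148.264.
∂Q_x/∂P_y = 10.5/(2√P_y) = 10.5/(2√8.22) = 1.8311.
ε = (∂Q_x/∂P_y)(P_y/Q_x) = 1.8311 × (8.22/148.264) ≈ 0.102.
ε > 0: substitutes.

0.102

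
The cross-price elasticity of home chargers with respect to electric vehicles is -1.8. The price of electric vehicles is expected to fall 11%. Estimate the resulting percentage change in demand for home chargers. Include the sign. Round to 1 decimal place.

19.8%

%ΔQ ≈ ε × %ΔP of electric vehicles = -1.8 × (-11%) = 19.8%.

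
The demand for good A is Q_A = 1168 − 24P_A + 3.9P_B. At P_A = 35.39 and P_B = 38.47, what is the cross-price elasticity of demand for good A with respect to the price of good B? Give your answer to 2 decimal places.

At P_A = 35.39 and P_B = 38.47: Q_A = 468.673.
∂Q_A/∂P_B = 3.9.
ε = (∂Q_A/∂P_B)(P_B/Q_A) = 3.9 × (38.47/468.673) ≈ 0.32.
Since ε > 0, good A and good B are substitutes.

0.32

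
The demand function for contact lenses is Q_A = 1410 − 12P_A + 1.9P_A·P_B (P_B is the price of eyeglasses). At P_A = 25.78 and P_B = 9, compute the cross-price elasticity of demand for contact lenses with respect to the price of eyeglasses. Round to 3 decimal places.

At P_A = 25.78 and P_B = 9: Q_A = 1541.478.
∂Q_A/∂P_B = 1.9P_A = 1.9(25.78) = 48.9820.
ε = (∂Q_A/∂P_B)(P_B/Q_A) = 48.9820 × (9/1541.478) ≈ 0.286.
ε > 0: substitutes.

0.286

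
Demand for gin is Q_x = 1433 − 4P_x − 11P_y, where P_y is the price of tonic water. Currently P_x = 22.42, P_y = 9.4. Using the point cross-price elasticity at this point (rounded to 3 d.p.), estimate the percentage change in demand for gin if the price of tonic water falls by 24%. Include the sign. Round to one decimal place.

At P_x = 22.42, P_y = 9.4: Q_x = 1239.92.
∂Q_x/∂P_y = -11.
ε = (∂Q_x/∂P_y)(P_y/Q_x) = -11.0000 × 9.4/1239.92 ≈ -0.083.
%ΔQ_x ≈ ε × %ΔP_y = -0.083 × (-24%) = 2.0%.

2.0%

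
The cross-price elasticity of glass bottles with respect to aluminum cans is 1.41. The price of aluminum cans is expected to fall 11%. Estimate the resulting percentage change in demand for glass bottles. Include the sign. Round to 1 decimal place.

-15.5%

%ΔQ ≈ ε × %ΔP of aluminum cans = 1.41 × (-11%) = -15.5%.
Demand for glass bottles falls by about 15.5%.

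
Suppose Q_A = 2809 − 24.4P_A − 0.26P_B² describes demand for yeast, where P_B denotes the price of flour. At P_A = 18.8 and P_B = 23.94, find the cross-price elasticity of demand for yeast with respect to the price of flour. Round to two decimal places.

At P_A = 18.8 and P_B = 23.94: Q_A = 2201.268.
∂Q_A/∂P_B = -0.52P_B = -0.52(23.94) = -12.4488.
ε = (∂Q_A/∂P_B)(P_B/Q_A) = -12.4488 × (23.94/2201.268) ≈ -0.14.

-0.14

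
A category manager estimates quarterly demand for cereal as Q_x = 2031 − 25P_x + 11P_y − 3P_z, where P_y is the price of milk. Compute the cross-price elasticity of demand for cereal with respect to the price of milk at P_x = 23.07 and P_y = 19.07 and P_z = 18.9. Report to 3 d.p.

0.131

At P_x = 23.07 and P_y = 19.07 and P_z = 18.9: Q_x = 1607.32.
∂Q_x/∂P_y = 11.
ε = (∂Q_x/∂P_y)(P_y/Q_x) = 11 × (19.07/1607.32) ≈ 0.131.
Since ε > 0, cereal and milk are substitutes.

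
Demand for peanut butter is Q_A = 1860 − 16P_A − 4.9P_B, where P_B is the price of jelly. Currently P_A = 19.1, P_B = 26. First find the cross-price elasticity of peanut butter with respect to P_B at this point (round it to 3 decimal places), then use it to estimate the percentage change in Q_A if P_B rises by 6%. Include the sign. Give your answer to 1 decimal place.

-0.5%

At P_A = 19.1, P_B = 26: Q_A = 1427.
∂Q_A/∂P_B = -4.9.
ε = (∂Q_A/∂P_B)(P_B/Q_A) = -4.9000 × 26/1427 ≈ -0.089.
%ΔQ_A ≈ ε × %ΔP_B = -0.089 × (6%) = -0.5%.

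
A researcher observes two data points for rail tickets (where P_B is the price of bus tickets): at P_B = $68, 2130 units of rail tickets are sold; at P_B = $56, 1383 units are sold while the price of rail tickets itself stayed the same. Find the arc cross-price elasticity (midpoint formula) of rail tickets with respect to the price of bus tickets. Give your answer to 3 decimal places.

ΔQ_A = 1383 − 2130 = -747; ΔP_B = 56 − 68 = -12.
Midpoints: Q̄_A = 1756.5, P̄_B = 62.00.
ε = (ΔQ_A/Q̄_A)/(ΔP_B/P̄_B) = (-747/1756.5)/(-12/62.00) ≈ 2.197.
ε > 0: rail tickets and bus tickets are substitutes.

2.197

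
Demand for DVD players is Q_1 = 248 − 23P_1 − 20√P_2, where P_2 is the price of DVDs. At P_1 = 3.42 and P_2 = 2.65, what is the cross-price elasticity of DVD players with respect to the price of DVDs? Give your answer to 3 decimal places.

-0.119

At P_1 = 3.42 and P_2 = 2.65: Q_1 = 136.782.
∂Q_1/∂P_2 = -20/(2√P_2) = -20/(2√2.65) = -6.1430.
ε = (∂Q_1/∂P_2)(P_2/Q_1) = -6.1430 × (2.65/136.782) ≈ -0.119.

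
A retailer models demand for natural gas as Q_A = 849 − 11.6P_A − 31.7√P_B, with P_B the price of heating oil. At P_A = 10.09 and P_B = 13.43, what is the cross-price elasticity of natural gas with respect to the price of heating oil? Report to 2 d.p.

At P_A = 10.09 and P_B = 13.43: Q_A = 615.785.
∂Q_A/∂P_B = -31.7/(2√P_B) = -31.7/(2√13.43) = -4.3251.
ε = (∂Q_A/∂P_B)(P_B/Q_A) = -4.3251 × (13.43/615.785) ≈ -0.09.
ε < 0: complements.

-0.09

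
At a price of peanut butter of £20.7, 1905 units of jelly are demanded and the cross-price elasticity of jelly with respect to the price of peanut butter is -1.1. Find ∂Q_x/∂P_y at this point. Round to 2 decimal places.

-101.23

ε = (∂Q_x/∂P_y)·(P_y/Q_x) ⇒ ∂Q_x/∂P_y = ε·Q_x/P_y = -1.1 × 1905/20.7 ≈ -101.23.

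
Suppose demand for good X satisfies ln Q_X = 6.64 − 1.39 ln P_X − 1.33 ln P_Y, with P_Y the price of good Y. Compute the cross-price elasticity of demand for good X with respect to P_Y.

-1.33

In a log-linear (constant-elasticity) demand function, the coefficient on ln P_Y is the cross-price elasticity.
ε = -1.33. Negative, so good X and good Y are complements.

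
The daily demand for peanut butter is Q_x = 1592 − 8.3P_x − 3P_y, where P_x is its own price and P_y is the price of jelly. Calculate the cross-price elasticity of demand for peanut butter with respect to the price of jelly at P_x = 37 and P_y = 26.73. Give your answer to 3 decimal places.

At P_x = 37 and P_y = 26.73: Q_x = 1204.71.
∂Q_x/∂P_y = -3.
ε = (∂Q_x/∂P_y)(P_y/Q_x) = -3 × (26.73/1204.71) ≈ -0.067.
Since ε < 0, peanut butter and jelly are complements.

-0.067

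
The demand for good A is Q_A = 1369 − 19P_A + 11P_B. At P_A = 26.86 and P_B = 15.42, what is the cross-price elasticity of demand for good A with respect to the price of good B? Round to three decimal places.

At P_A = 26.86 and P_B = 15.42: Q_A = 1028.28.
∂Q_A/∂P_B = 11.
ε = (∂Q_A/∂P_B)(P_B/Q_A) = 11 × (15.42/1028.28) ≈ 0.165.
Since ε > 0, good A and good B are substitutes.

0.165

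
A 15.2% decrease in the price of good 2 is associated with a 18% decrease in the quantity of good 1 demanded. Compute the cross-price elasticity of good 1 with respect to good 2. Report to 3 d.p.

ε = (%ΔQ of good 1) / (%ΔP of good 2) = (-18%) / (-15.2%) ≈ 1.184.
Positive cross-price elasticity: substitutes.

1.184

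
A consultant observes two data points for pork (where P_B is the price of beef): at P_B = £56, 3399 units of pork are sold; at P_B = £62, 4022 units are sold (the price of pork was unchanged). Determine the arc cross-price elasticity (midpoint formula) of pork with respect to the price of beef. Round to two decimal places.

1.65

ΔQ_A = 4022 − 3399 = 623; ΔP_B = 62 − 56 = 6.
Midpoints: Q̄_A = 3710.5, P̄_B = 59.00.
ε = (ΔQ_A/Q̄_A)/(ΔP_B/P̄_B) = (623/3710.5)/(6/59.00) ≈ 1.65.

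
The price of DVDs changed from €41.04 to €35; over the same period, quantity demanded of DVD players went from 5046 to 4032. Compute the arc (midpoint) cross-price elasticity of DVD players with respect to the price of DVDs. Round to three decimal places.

1.406

ΔQ_A = 4032 − 5046 = -1014; ΔP_B = 35 − 41.04 = -6.04.
Midpoints: Q̄_A = 4539.0, P̄_B = 38.02.
ε = (ΔQ_A/Q̄_A)/(ΔP_B/P̄_B) = (-1014/4539.0)/(-6.04/38.02) ≈ 1.406.
ε > 0: DVD players and DVDs are substitutes.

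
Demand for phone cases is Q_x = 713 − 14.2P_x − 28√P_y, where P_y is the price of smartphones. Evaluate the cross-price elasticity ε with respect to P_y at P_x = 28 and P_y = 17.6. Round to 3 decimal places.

-0.297

At P_x = 28 and P_y = 17.6: Q_x = 197.933.
∂Q_x/∂P_y = -28/(2√P_y) = -28/(2√17.6) = -3.3371.
ε = (∂Q_x/∂P_y)(P_y/Q_x) = -3.3371 × (17.6/197.933) ≈ -0.297.
ε < 0: complements.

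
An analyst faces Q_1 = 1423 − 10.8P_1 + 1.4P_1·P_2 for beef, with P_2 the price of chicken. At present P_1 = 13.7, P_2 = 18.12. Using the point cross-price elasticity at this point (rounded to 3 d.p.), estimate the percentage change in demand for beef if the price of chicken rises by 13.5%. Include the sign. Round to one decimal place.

At P_1 = 13.7, P_2 = 18.12: Q_1 = 1622.582.
∂Q_1/∂P_2 = 1.4P_1 = 19.1800.
ε = (∂Q_1/∂P_2)(P_2/Q_1) = 19.1800 × 18.12/1622.582 ≈ 0.214.
%ΔQ_1 ≈ ε × %ΔP_2 = 0.214 × (13.5%) = 2.9%.

2.9%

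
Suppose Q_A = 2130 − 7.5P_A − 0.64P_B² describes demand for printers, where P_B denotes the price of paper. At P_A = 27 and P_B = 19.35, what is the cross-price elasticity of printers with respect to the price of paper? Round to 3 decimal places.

At P_A = 27 and P_B = 19.35: Q_A = 1687.870.
∂Q_A/∂P_B = -1.28P_B = -1.28(19.35) = -24.7680.
ε = (∂Q_A/∂P_B)(P_B/Q_A) = -24.7680 × (19.35/1687.870) ≈ -0.284.

-0.284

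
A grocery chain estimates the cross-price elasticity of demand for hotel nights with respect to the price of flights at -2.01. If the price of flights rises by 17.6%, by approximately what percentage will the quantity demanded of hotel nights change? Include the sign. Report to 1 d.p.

-35.4%

%ΔQ ≈ ε × %ΔP of flights = -2.01 × (17.6%) = -35.4%.
Demand for hotel nights falls by about 35.4%.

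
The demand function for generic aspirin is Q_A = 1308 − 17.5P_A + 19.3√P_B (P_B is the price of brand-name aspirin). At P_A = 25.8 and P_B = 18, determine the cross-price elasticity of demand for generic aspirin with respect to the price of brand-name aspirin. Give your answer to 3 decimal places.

0.044

At P_A = 25.8 and P_B = 18: Q_A = 938.383.
∂Q_A/∂P_B = 19.3/(2√P_B) = 19.3/(2√18) = 2.2745.
ε = (∂Q_A/∂P_B)(P_B/Q_A) = 2.2745 × (18/938.383) ≈ 0.044.
ε > 0: substitutes.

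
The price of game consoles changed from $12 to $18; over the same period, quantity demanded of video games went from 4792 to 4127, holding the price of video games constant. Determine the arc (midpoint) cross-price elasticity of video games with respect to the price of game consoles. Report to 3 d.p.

ΔQ_A = 4127 − 4792 = -665; ΔP_B = 18 − 12 = 6.
Midpoints: Q̄_A = 4459.5, P̄_B = 15.00.
ε = (ΔQ_A/Q̄_A)/(ΔP_B/P̄_B) = (-665/4459.5)/(6/15.00) ≈ -0.373.

-0.373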